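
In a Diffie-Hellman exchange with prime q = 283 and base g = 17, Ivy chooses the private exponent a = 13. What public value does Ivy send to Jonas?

186

Public value = 17^13 (mod 283).
17^1 ≡ 17 (mod 283)
17^2 = (17^1)^2 ≡ 17^2 = 289 ≡ 6 (mod 283)
17^4 = (17^2)^2 ≡ 6^2 = 36 ≡ 36 (mod 283)
17^8 = (17^4)^2 ≡ 36^2 = 1296 ≡ 164 (mod 283)
17^13 = 17^8 · 17^4 · 17^1 ≡ 164 · 36 · 17 ≡ 186 (mod 283).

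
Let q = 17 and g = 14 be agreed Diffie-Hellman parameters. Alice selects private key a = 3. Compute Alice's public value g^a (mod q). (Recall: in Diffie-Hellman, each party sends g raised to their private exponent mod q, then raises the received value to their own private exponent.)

Public value = 14^3 (mod 17).
14^1 ≡ 14 (mod 17)
14^2 = (14^1)^2 ≡ 14^2 = 196 ≡ 9 (mod 17)
14^3 = 14^2 · 14^1 ≡ 9 · 14 ≡ 7 (mod 17).

7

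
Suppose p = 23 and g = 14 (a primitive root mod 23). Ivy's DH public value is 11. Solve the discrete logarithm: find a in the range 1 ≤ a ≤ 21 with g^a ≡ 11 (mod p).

Try successive powers of 14 modulo 23:
14^1 ≡ 14
14^2 ≡ 12
14^3 ≡ 7
14^4 ≡ 6
14^5 ≡ 15
14^6 ≡ 3
14^7 ≡ 19
14^8 ≡ 13
14^9 ≡ 21
14^10 ≡ 18
14^11 ≡ 22
14^12 ≡ 9
14^13 ≡ 11
Found: a = 13.

13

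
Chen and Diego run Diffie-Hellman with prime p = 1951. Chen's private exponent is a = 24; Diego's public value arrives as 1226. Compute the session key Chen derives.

Shared key K = 1226^24 mod 1951.
1226^1 ≡ 1226 (mod 1951)
1226^2 = (1226^1)^2 ≡ 1226^2 = 1503076 ≡ 806 (mod 1951)
1226^4 = (1226^2)^2 ≡ 806^2 = 649636 ≡ 1904 (mod 1951)
1226^8 = (1226^4)^2 ≡ 1904^2 = 3625216 ≡ 258 (mod 1951)
1226^16 = (1226^8)^2 ≡ 258^2 = 66564 ≡ 230 (mod 1951)
1226^24 = 1226^16 · 1226^8 ≡ 230 · 258 ≡ 810 (mod 1951).

810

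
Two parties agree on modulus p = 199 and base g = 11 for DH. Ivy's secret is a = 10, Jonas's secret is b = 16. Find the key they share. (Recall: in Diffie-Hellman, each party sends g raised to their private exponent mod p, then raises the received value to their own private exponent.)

63

Ivy sends A = g^a mod p = 11^10 mod 199.
11^1 ≡ 11 (mod 199)
11^2 = (11^1)^2 ≡ 11^2 = 121 ≡ 121 (mod 199)
11^4 = (11^2)^2 ≡ 121^2 = 14641 ≡ 114 (mod 199)
11^8 = (11^4)^2 ≡ 114^2 = 12996 ≡ 61 (mod 199)
11^10 = 11^8 · 11^2 ≡ 61 · 121 ≡ 18 (mod 199).
So A = 18. Jonas then computes K = A^b mod p = 18^16 mod 199.
18^1 ≡ 18 (mod 199)
18^2 = (18^1)^2 ≡ 18^2 = 324 ≡ 125 (mod 199)
18^4 = (18^2)^2 ≡ 125^2 = 15625 ≡ 103 (mod 199)
18^8 = (18^4)^2 ≡ 103^2 = 10609 ≡ 62 (mod 199)
18^16 = (18^8)^2 ≡ 62^2 = 3844 ≡ 63 (mod 199)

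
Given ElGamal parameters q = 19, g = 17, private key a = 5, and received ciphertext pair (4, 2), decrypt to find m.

18

Shared mask s = c₁^a mod q = 4^5 mod 19.
4^1 ≡ 4 (mod 19)
4^2 = (4^1)^2 ≡ 4^2 = 16 ≡ 16 (mod 19)
4^4 = (4^2)^2 ≡ 16^2 = 256 ≡ 9 (mod 19)
4^5 = 4^4 · 4^1 ≡ 9 · 4 ≡ 17 (mod 19).
So s = 17; s⁻¹ ≡ 9 (mod 19).
m = c₂ · s⁻¹ mod 19 = 2 · 9 mod 19 = 18.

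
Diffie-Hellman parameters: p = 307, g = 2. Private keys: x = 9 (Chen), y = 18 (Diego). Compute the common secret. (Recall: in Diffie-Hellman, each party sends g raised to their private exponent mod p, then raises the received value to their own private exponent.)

102

Chen sends A = g^x mod p = 2^9 mod 307.
2^1 ≡ 2 (mod 307)
2^2 = (2^1)^2 ≡ 2^2 = 4 ≡ 4 (mod 307)
2^4 = (2^2)^2 ≡ 4^2 = 16 ≡ 16 (mod 307)
2^8 = (2^4)^2 ≡ 16^2 = 256 ≡ 256 (mod 307)
2^9 = 2^8 · 2^1 ≡ 256 · 2 ≡ 205 (mod 307).
So A = 205. Diego then computes K = A^y mod p = 205^18 mod 307.
205^1 ≡ 205 (mod 307)
205^2 = (205^1)^2 ≡ 205^2 = 42025 ≡ 273 (mod 307)
205^4 = (205^2)^2 ≡ 273^2 = 74529 ≡ 235 (mod 307)
205^8 = (205^4)^2 ≡ 235^2 = 55225 ≡ 272 (mod 307)
205^16 = (205^8)^2 ≡ 272^2 = 73984 ≡ 304 (mod 307)
205^18 = 205^16 · 205^2 ≡ 304 · 273 ≡ 102 (mod 307).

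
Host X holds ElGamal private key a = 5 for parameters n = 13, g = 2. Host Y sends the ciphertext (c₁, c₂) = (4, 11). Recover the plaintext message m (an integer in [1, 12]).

5

Shared mask s = c₁^a mod n = 4^5 mod 13.
4^1 ≡ 4 (mod 13)
4^2 = (4^1)^2 ≡ 4^2 = 16 ≡ 3 (mod 13)
4^4 = (4^2)^2 ≡ 3^2 = 9 ≡ 9 (mod 13)
4^5 = 4^4 · 4^1 ≡ 9 · 4 ≡ 10 (mod 13).
So s = 10; s⁻¹ ≡ 4 (mod 13).
m = c₂ · s⁻¹ mod 13 = 11 · 4 mod 13 = 5.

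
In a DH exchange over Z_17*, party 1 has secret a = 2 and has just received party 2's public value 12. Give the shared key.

Shared key K = 12^2 mod 17.
12^1 ≡ 12 (mod 17)
12^2 = (12^1)^2 ≡ 12^2 = 144 ≡ 8 (mod 17)

8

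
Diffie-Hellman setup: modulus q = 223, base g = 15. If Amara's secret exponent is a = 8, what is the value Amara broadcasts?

16

Public value = 15^{8} \pmod{223}.
15^1 ≡ 15 (mod 223)
15^2 = (15^1)^2 ≡ 15^2 = 225 ≡ 2 (mod 223)
15^4 = (15^2)^2 ≡ 2^2 = 4 ≡ 4 (mod 223)
15^8 = (15^4)^2 ≡ 4^2 = 16 ≡ 16 (mod 223)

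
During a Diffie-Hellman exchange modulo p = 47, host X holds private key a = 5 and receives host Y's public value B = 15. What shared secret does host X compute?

43

Shared key K = 15^5 mod 47.
15^1 ≡ 15 (mod 47)
15^2 = (15^1)^2 ≡ 15^2 = 225 ≡ 37 (mod 47)
15^4 = (15^2)^2 ≡ 37^2 = 1369 ≡ 6 (mod 47)
15^5 = 15^4 · 15^1 ≡ 6 · 15 ≡ 43 (mod 47).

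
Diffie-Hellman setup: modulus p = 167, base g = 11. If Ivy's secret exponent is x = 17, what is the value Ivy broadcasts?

130

Public value = 11^17 (mod 167).
11^1 ≡ 11 (mod 167)
11^2 = (11^1)^2 ≡ 11^2 = 121 ≡ 121 (mod 167)
11^4 = (11^2)^2 ≡ 121^2 = 14641 ≡ 112 (mod 167)
11^8 = (11^4)^2 ≡ 112^2 = 12544 ≡ 19 (mod 167)
11^16 = (11^8)^2 ≡ 19^2 = 361 ≡ 27 (mod 167)
11^17 = 11^16 · 11^1 ≡ 27 · 11 ≡ 130 (mod 167).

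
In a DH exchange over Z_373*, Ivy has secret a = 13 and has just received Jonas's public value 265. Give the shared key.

Shared key K = 265^13 mod 373.
265^1 ≡ 265 (mod 373)
265^2 = (265^1)^2 ≡ 265^2 = 70225 ≡ 101 (mod 373)
265^4 = (265^2)^2 ≡ 101^2 = 10201 ≡ 130 (mod 373)
265^8 = (265^4)^2 ≡ 130^2 = 16900 ≡ 115 (mod 373)
265^13 = 265^8 · 265^4 · 265^1 ≡ 115 · 130 · 265 ≡ 117 (mod 373).

117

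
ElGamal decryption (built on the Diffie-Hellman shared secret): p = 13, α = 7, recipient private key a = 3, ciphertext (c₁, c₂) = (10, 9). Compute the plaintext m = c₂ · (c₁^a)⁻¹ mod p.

4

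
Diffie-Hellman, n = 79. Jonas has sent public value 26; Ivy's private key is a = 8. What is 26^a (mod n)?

20

Shared key K = 26^8 mod 79.
26^1 ≡ 26 (mod 79)
26^2 = (26^1)^2 ≡ 26^2 = 676 ≡ 44 (mod 79)
26^4 = (26^2)^2 ≡ 44^2 = 1936 ≡ 40 (mod 79)
26^8 = (26^4)^2 ≡ 40^2 = 1600 ≡ 20 (mod 79)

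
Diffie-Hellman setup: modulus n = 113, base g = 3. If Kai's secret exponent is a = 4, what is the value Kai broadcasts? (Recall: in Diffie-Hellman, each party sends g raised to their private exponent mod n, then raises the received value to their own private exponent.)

81

Public value = 3^4 (mod 113).
3^1 ≡ 3 (mod 113)
3^2 = (3^1)^2 ≡ 3^2 = 9 ≡ 9 (mod 113)
3^4 = (3^2)^2 ≡ 9^2 = 81 ≡ 81 (mod 113)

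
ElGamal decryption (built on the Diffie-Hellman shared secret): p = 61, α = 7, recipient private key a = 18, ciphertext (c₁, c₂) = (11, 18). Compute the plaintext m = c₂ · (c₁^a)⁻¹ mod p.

Shared mask s = c₁^a mod p = 11^18 mod 61.
11^1 ≡ 11 (mod 61)
11^2 = (11^1)^2 ≡ 11^2 = 121 ≡ 60 (mod 61)
11^4 = (11^2)^2 ≡ 60^2 = 3600 ≡ 1 (mod 61)
11^8 = (11^4)^2 ≡ 1^2 = 1 ≡ 1 (mod 61)
11^16 = (11^8)^2 ≡ 1^2 = 1 ≡ 1 (mod 61)
11^18 = 11^16 · 11^2 ≡ 1 · 60 ≡ 60 (mod 61).
So s = 60; s⁻¹ ≡ 60 (mod 61).
m = c₂ · s⁻¹ mod 61 = 18 · 60 mod 61 = 43.

43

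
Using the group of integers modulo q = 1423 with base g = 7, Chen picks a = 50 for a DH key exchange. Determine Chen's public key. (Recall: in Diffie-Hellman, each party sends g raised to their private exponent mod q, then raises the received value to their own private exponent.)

731

Public value = 7^50 (mod 1423).
7^1 ≡ 7 (mod 1423)
7^2 = (7^1)^2 ≡ 7^2 = 49 ≡ 49 (mod 1423)
7^4 = (7^2)^2 ≡ 49^2 = 2401 ≡ 978 (mod 1423)
7^8 = (7^4)^2 ≡ 978^2 = 956484 ≡ 228 (mod 1423)
7^16 = (7^8)^2 ≡ 228^2 = 51984 ≡ 756 (mod 1423)
7^32 = (7^16)^2 ≡ 756^2 = 571536 ≡ 913 (mod 1423)
7^50 = 7^32 · 7^16 · 7^2 ≡ 913 · 756 · 49 ≡ 731 (mod 1423).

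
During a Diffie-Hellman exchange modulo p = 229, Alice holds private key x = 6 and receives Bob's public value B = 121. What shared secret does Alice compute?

Shared key K = 121^6 mod 229.
121^1 ≡ 121 (mod 229)
121^2 = (121^1)^2 ≡ 121^2 = 14641 ≡ 214 (mod 229)
121^4 = (121^2)^2 ≡ 214^2 = 45796 ≡ 225 (mod 229)
121^6 = 121^4 · 121^2 ≡ 225 · 214 ≡ 60 (mod 229).

60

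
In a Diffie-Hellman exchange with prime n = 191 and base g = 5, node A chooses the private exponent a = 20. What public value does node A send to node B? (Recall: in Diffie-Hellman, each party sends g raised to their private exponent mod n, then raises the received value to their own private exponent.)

5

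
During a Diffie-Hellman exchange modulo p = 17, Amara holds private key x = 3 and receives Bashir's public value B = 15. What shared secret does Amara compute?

9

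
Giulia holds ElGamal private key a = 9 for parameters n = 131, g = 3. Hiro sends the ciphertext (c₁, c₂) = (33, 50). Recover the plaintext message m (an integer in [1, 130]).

Shared mask s = c₁^a mod n = 33^9 mod 131.
33^1 ≡ 33 (mod 131)
33^2 = (33^1)^2 ≡ 33^2 = 1089 ≡ 41 (mod 131)
33^4 = (33^2)^2 ≡ 41^2 = 1681 ≡ 109 (mod 131)
33^8 = (33^4)^2 ≡ 109^2 = 11881 ≡ 91 (mod 131)
33^9 = 33^8 · 33^1 ≡ 91 · 33 ≡ 121 (mod 131).
So s = 121; s⁻¹ ≡ 13 (mod 131).
m = c₂ · s⁻¹ mod 131 = 50 · 13 mod 131 = 126.

126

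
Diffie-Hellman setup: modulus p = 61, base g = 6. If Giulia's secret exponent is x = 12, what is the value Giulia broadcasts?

20

Public value = 6^12 mod 61.
6^1 ≡ 6 (mod 61)
6^2 = (6^1)^2 ≡ 6^2 = 36 ≡ 36 (mod 61)
6^4 = (6^2)^2 ≡ 36^2 = 1296 ≡ 15 (mod 61)
6^8 = (6^4)^2 ≡ 15^2 = 225 ≡ 42 (mod 61)
6^12 = 6^8 · 6^4 ≡ 42 · 15 ≡ 20 (mod 61).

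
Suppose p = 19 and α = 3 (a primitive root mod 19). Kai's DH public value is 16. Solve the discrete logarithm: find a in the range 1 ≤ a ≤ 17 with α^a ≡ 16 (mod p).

Try successive powers of 3 modulo 19:
3^1 ≡ 3
3^2 ≡ 9
3^3 ≡ 8
3^4 ≡ 5
3^5 ≡ 15
3^6 ≡ 7
3^7 ≡ 2
3^8 ≡ 6
3^9 ≡ 18
3^10 ≡ 16
Found: a = 10.

10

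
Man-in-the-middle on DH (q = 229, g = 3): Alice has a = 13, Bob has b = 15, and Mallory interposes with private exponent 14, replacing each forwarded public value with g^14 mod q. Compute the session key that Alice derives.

130

Alice receives Mallory's public value M = 3^14 mod 229 instead of the honest one.
3^1 ≡ 3 (mod 229)
3^2 = (3^1)^2 ≡ 3^2 = 9 ≡ 9 (mod 229)
3^4 = (3^2)^2 ≡ 9^2 = 81 ≡ 81 (mod 229)
3^8 = (3^4)^2 ≡ 81^2 = 6561 ≡ 149 (mod 229)
3^14 = 3^8 · 3^4 · 3^2 ≡ 149 · 81 · 9 ≡ 75 (mod 229).
So M = 75. Alice computes K = M^13 mod 229.
75^1 ≡ 75 (mod 229)
75^2 = (75^1)^2 ≡ 75^2 = 5625 ≡ 129 (mod 229)
75^4 = (75^2)^2 ≡ 129^2 = 16641 ≡ 153 (mod 229)
75^8 = (75^4)^2 ≡ 153^2 = 23409 ≡ 51 (mod 229)
75^13 = 75^8 · 75^4 · 75^1 ≡ 51 · 153 · 75 ≡ 130 (mod 229).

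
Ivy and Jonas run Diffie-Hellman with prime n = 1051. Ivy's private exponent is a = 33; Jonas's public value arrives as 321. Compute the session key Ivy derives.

775

Shared key K = 321^33 mod 1051.
321^1 ≡ 321 (mod 1051)
321^2 = (321^1)^2 ≡ 321^2 = 103041 ≡ 43 (mod 1051)
321^4 = (321^2)^2 ≡ 43^2 = 1849 ≡ 798 (mod 1051)
321^8 = (321^4)^2 ≡ 798^2 = 636804 ≡ 949 (mod 1051)
321^16 = (321^8)^2 ≡ 949^2 = 900601 ≡ 945 (mod 1051)
321^32 = (321^16)^2 ≡ 945^2 = 893025 ≡ 726 (mod 1051)
321^33 = 321^32 · 321^1 ≡ 726 · 321 ≡ 775 (mod 1051).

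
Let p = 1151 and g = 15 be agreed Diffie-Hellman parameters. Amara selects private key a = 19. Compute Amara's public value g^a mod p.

594

Public value = 15^19 mod 1151.
15^1 ≡ 15 (mod 1151)
15^2 = (15^1)^2 ≡ 15^2 = 225 ≡ 225 (mod 1151)
15^4 = (15^2)^2 ≡ 225^2 = 50625 ≡ 1132 (mod 1151)
15^8 = (15^4)^2 ≡ 1132^2 = 1281424 ≡ 361 (mod 1151)
15^16 = (15^8)^2 ≡ 361^2 = 130321 ≡ 258 (mod 1151)
15^19 = 15^16 · 15^2 · 15^1 ≡ 258 · 225 · 15 ≡ 594 (mod 1151).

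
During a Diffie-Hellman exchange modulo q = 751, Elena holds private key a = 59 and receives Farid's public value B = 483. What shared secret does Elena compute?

527

Shared key K = 483^59 mod 751.
483^1 ≡ 483 (mod 751)
483^2 = (483^1)^2 ≡ 483^2 = 233289 ≡ 479 (mod 751)
483^4 = (483^2)^2 ≡ 479^2 = 229441 ≡ 386 (mod 751)
483^8 = (483^4)^2 ≡ 386^2 = 148996 ≡ 298 (mod 751)
483^16 = (483^8)^2 ≡ 298^2 = 88804 ≡ 186 (mod 751)
483^32 = (483^16)^2 ≡ 186^2 = 34596 ≡ 50 (mod 751)
483^59 = 483^32 · 483^16 · 483^8 · 483^2 · 483^1 ≡ 50 · 186 · 298 · 479 · 483 ≡ 527 (mod 751).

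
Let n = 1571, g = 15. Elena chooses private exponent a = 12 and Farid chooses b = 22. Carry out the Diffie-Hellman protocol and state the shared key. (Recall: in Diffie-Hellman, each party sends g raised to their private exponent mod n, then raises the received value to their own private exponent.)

141

Farid sends B = g^b mod n = 15^22 mod 1571.
15^1 ≡ 15 (mod 1571)
15^2 = (15^1)^2 ≡ 15^2 = 225 ≡ 225 (mod 1571)
15^4 = (15^2)^2 ≡ 225^2 = 50625 ≡ 353 (mod 1571)
15^8 = (15^4)^2 ≡ 353^2 = 124609 ≡ 500 (mod 1571)
15^16 = (15^8)^2 ≡ 500^2 = 250000 ≡ 211 (mod 1571)
15^22 = 15^16 · 15^4 · 15^2 ≡ 211 · 353 · 225 ≡ 818 (mod 1571).
So B = 818. Elena then computes K = B^a mod n = 818^12 mod 1571.
818^1 ≡ 818 (mod 1571)
818^2 = (818^1)^2 ≡ 818^2 = 669124 ≡ 1449 (mod 1571)
818^4 = (818^2)^2 ≡ 1449^2 = 2099601 ≡ 745 (mod 1571)
818^8 = (818^4)^2 ≡ 745^2 = 555025 ≡ 462 (mod 1571)
818^12 = 818^8 · 818^4 ≡ 462 · 745 ≡ 141 (mod 1571).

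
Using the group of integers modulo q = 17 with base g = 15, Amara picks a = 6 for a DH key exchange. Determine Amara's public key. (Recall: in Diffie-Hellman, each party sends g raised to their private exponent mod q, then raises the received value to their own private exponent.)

13

Public value = 15^6 mod 17.
15^1 ≡ 15 (mod 17)
15^2 = (15^1)^2 ≡ 15^2 = 225 ≡ 4 (mod 17)
15^4 = (15^2)^2 ≡ 4^2 = 16 ≡ 16 (mod 17)
15^6 = 15^4 · 15^2 ≡ 16 · 4 ≡ 13 (mod 17).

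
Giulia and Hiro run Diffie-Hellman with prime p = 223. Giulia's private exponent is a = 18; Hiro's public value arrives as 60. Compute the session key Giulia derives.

33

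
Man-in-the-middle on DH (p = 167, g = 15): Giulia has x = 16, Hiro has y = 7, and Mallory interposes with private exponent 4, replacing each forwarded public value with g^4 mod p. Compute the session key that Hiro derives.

124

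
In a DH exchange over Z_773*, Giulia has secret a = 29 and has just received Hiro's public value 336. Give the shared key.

365

Shared key K = 336^29 mod 773.
336^1 ≡ 336 (mod 773)
336^2 = (336^1)^2 ≡ 336^2 = 112896 ≡ 38 (mod 773)
336^4 = (336^2)^2 ≡ 38^2 = 1444 ≡ 671 (mod 773)
336^8 = (336^4)^2 ≡ 671^2 = 450241 ≡ 355 (mod 773)
336^16 = (336^8)^2 ≡ 355^2 = 126025 ≡ 26 (mod 773)
336^29 = 336^16 · 336^8 · 336^4 · 336^1 ≡ 26 · 355 · 671 · 336 ≡ 365 (mod 773).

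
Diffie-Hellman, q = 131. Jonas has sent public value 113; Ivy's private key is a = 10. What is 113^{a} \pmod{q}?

52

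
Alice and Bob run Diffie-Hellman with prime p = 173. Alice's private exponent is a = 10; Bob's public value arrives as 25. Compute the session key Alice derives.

Shared key K = 25^10 mod 173.
25^1 ≡ 25 (mod 173)
25^2 = (25^1)^2 ≡ 25^2 = 625 ≡ 106 (mod 173)
25^4 = (25^2)^2 ≡ 106^2 = 11236 ≡ 164 (mod 173)
25^8 = (25^4)^2 ≡ 164^2 = 26896 ≡ 81 (mod 173)
25^10 = 25^8 · 25^2 ≡ 81 · 106 ≡ 109 (mod 173).

109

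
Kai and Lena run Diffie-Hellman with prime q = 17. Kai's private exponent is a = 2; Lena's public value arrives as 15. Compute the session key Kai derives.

Shared key K = 15^2 mod 17.
15^1 ≡ 15 (mod 17)
15^2 = (15^1)^2 ≡ 15^2 = 225 ≡ 4 (mod 17)

4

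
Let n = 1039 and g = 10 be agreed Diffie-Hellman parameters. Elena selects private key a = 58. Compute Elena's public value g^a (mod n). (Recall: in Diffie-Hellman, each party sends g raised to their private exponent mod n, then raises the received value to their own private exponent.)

Public value = 10^58 (mod 1039).
10^1 ≡ 10 (mod 1039)
10^2 = (10^1)^2 ≡ 10^2 = 100 ≡ 100 (mod 1039)
10^4 = (10^2)^2 ≡ 100^2 = 10000 ≡ 649 (mod 1039)
10^8 = (10^4)^2 ≡ 649^2 = 421201 ≡ 406 (mod 1039)
10^16 = (10^8)^2 ≡ 406^2 = 164836 ≡ 674 (mod 1039)
10^32 = (10^16)^2 ≡ 674^2 = 454276 ≡ 233 (mod 1039)
10^58 = 10^32 · 10^16 · 10^8 · 10^2 ≡ 233 · 674 · 406 · 100 ≡ 658 (mod 1039).

658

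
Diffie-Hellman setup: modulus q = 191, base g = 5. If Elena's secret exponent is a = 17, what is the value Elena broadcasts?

107

Public value = 5^17 mod 191.
5^1 ≡ 5 (mod 191)
5^2 = (5^1)^2 ≡ 5^2 = 25 ≡ 25 (mod 191)
5^4 = (5^2)^2 ≡ 25^2 = 625 ≡ 52 (mod 191)
5^8 = (5^4)^2 ≡ 52^2 = 2704 ≡ 30 (mod 191)
5^16 = (5^8)^2 ≡ 30^2 = 900 ≡ 136 (mod 191)
5^17 = 5^16 · 5^1 ≡ 136 · 5 ≡ 107 (mod 191).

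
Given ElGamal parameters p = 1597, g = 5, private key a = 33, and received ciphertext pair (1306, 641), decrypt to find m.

643

Shared mask s = c₁^a mod p = 1306^33 mod 1597.
1306^1 ≡ 1306 (mod 1597)
1306^2 = (1306^1)^2 ≡ 1306^2 = 1705636 ≡ 40 (mod 1597)
1306^4 = (1306^2)^2 ≡ 40^2 = 1600 ≡ 3 (mod 1597)
1306^8 = (1306^4)^2 ≡ 3^2 = 9 ≡ 9 (mod 1597)
1306^16 = (1306^8)^2 ≡ 9^2 = 81 ≡ 81 (mod 1597)
1306^32 = (1306^16)^2 ≡ 81^2 = 6561 ≡ 173 (mod 1597)
1306^33 = 1306^32 · 1306^1 ≡ 173 · 1306 ≡ 761 (mod 1597).
So s = 761; s⁻¹ ≡ 873 (mod 1597).
m = c₂ · s⁻¹ mod 1597 = 641 · 873 mod 1597 = 643.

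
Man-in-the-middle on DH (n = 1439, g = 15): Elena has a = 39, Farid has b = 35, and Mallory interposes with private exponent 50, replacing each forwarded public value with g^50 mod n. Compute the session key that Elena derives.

Elena receives Mallory's public value M = 15^50 mod 1439 instead of the honest one.
15^1 ≡ 15 (mod 1439)
15^2 = (15^1)^2 ≡ 15^2 = 225 ≡ 225 (mod 1439)
15^4 = (15^2)^2 ≡ 225^2 = 50625 ≡ 260 (mod 1439)
15^8 = (15^4)^2 ≡ 260^2 = 67600 ≡ 1406 (mod 1439)
15^16 = (15^8)^2 ≡ 1406^2 = 1976836 ≡ 1089 (mod 1439)
15^32 = (15^16)^2 ≡ 1089^2 = 1185921 ≡ 185 (mod 1439)
15^50 = 15^32 · 15^16 · 15^2 ≡ 185 · 1089 · 225 ≡ 1125 (mod 1439).
So M = 1125. Elena computes K = M^39 mod 1439.
1125^1 ≡ 1125 (mod 1439)
1125^2 = (1125^1)^2 ≡ 1125^2 = 1265625 ≡ 744 (mod 1439)
1125^4 = (1125^2)^2 ≡ 744^2 = 553536 ≡ 960 (mod 1439)
1125^8 = (1125^4)^2 ≡ 960^2 = 921600 ≡ 640 (mod 1439)
1125^16 = (1125^8)^2 ≡ 640^2 = 409600 ≡ 924 (mod 1439)
1125^32 = (1125^16)^2 ≡ 924^2 = 853776 ≡ 449 (mod 1439)
1125^39 = 1125^32 · 1125^4 · 1125^2 · 1125^1 ≡ 449 · 960 · 744 · 1125 ≡ 588 (mod 1439).

588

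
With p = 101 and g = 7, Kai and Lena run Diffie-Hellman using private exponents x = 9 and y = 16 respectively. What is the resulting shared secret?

19

Kai sends A = g^x mod p = 7^9 mod 101.
7^1 ≡ 7 (mod 101)
7^2 = (7^1)^2 ≡ 7^2 = 49 ≡ 49 (mod 101)
7^4 = (7^2)^2 ≡ 49^2 = 2401 ≡ 78 (mod 101)
7^8 = (7^4)^2 ≡ 78^2 = 6084 ≡ 24 (mod 101)
7^9 = 7^8 · 7^1 ≡ 24 · 7 ≡ 67 (mod 101).
So A = 67. Lena then computes K = A^y mod p = 67^16 mod 101.
67^1 ≡ 67 (mod 101)
67^2 = (67^1)^2 ≡ 67^2 = 4489 ≡ 45 (mod 101)
67^4 = (67^2)^2 ≡ 45^2 = 2025 ≡ 5 (mod 101)
67^8 = (67^4)^2 ≡ 5^2 = 25 ≡ 25 (mod 101)
67^16 = (67^8)^2 ≡ 25^2 = 625 ≡ 19 (mod 101)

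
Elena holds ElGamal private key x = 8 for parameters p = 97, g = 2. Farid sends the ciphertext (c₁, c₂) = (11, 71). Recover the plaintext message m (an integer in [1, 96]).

37

Shared mask s = c₁^x mod p = 11^8 mod 97.
11^1 ≡ 11 (mod 97)
11^2 = (11^1)^2 ≡ 11^2 = 121 ≡ 24 (mod 97)
11^4 = (11^2)^2 ≡ 24^2 = 576 ≡ 91 (mod 97)
11^8 = (11^4)^2 ≡ 91^2 = 8281 ≡ 36 (mod 97)
So s = 36; s⁻¹ ≡ 62 (mod 97).
m = c₂ · s⁻¹ mod 97 = 71 · 62 mod 97 = 37.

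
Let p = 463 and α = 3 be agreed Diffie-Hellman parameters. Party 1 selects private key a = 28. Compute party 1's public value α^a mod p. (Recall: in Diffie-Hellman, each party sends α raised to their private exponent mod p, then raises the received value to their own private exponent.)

Public value = 3^28 mod 463.
3^1 ≡ 3 (mod 463)
3^2 = (3^1)^2 ≡ 3^2 = 9 ≡ 9 (mod 463)
3^4 = (3^2)^2 ≡ 9^2 = 81 ≡ 81 (mod 463)
3^8 = (3^4)^2 ≡ 81^2 = 6561 ≡ 79 (mod 463)
3^16 = (3^8)^2 ≡ 79^2 = 6241 ≡ 222 (mod 463)
3^28 = 3^16 · 3^8 · 3^4 ≡ 222 · 79 · 81 ≡ 94 (mod 463).

94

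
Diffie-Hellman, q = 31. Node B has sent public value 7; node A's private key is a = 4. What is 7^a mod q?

14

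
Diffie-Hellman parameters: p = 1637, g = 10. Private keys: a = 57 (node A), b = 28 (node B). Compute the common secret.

1480

Node B sends B = g^b mod p = 10^28 mod 1637.
10^1 ≡ 10 (mod 1637)
10^2 = (10^1)^2 ≡ 10^2 = 100 ≡ 100 (mod 1637)
10^4 = (10^2)^2 ≡ 100^2 = 10000 ≡ 178 (mod 1637)
10^8 = (10^4)^2 ≡ 178^2 = 31684 ≡ 581 (mod 1637)
10^16 = (10^8)^2 ≡ 581^2 = 337561 ≡ 339 (mod 1637)
10^28 = 10^16 · 10^8 · 10^4 ≡ 339 · 581 · 178 ≡ 710 (mod 1637).
So B = 710. Node A then computes K = B^a mod p = 710^57 mod 1637.
710^1 ≡ 710 (mod 1637)
710^2 = (710^1)^2 ≡ 710^2 = 504100 ≡ 1541 (mod 1637)
710^4 = (710^2)^2 ≡ 1541^2 = 2374681 ≡ 1031 (mod 1637)
710^8 = (710^4)^2 ≡ 1031^2 = 1062961 ≡ 548 (mod 1637)
710^16 = (710^8)^2 ≡ 548^2 = 300304 ≡ 733 (mod 1637)
710^32 = (710^16)^2 ≡ 733^2 = 537289 ≡ 353 (mod 1637)
710^57 = 710^32 · 710^16 · 710^8 · 710^1 ≡ 353 · 733 · 548 · 710 ≡ 1480 (mod 1637).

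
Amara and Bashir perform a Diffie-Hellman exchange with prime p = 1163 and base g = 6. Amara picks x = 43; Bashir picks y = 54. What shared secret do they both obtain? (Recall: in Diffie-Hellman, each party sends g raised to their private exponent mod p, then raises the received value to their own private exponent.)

420

Bashir sends B = g^y mod p = 6^54 mod 1163.
6^1 ≡ 6 (mod 1163)
6^2 = (6^1)^2 ≡ 6^2 = 36 ≡ 36 (mod 1163)
6^4 = (6^2)^2 ≡ 36^2 = 1296 ≡ 133 (mod 1163)
6^8 = (6^4)^2 ≡ 133^2 = 17689 ≡ 244 (mod 1163)
6^16 = (6^8)^2 ≡ 244^2 = 59536 ≡ 223 (mod 1163)
6^32 = (6^16)^2 ≡ 223^2 = 49729 ≡ 883 (mod 1163)
6^54 = 6^32 · 6^16 · 6^4 · 6^2 ≡ 883 · 223 · 133 · 36 ≡ 386 (mod 1163).
So B = 386. Amara then computes K = B^x mod p = 386^43 mod 1163.
386^1 ≡ 386 (mod 1163)
386^2 = (386^1)^2 ≡ 386^2 = 148996 ≡ 132 (mod 1163)
386^4 = (386^2)^2 ≡ 132^2 = 17424 ≡ 1142 (mod 1163)
386^8 = (386^4)^2 ≡ 1142^2 = 1304164 ≡ 441 (mod 1163)
386^16 = (386^8)^2 ≡ 441^2 = 194481 ≡ 260 (mod 1163)
386^32 = (386^16)^2 ≡ 260^2 = 67600 ≡ 146 (mod 1163)
386^43 = 386^32 · 386^8 · 386^2 · 386^1 ≡ 146 · 441 · 132 · 386 ≡ 420 (mod 1163).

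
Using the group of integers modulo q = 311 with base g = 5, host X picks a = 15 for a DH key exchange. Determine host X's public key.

Public value = 5^{15} \pmod{311}.
5^1 ≡ 5 (mod 311)
5^2 = (5^1)^2 ≡ 5^2 = 25 ≡ 25 (mod 311)
5^4 = (5^2)^2 ≡ 25^2 = 625 ≡ 3 (mod 311)
5^8 = (5^4)^2 ≡ 3^2 = 9 ≡ 9 (mod 311)
5^15 = 5^8 · 5^4 · 5^2 · 5^1 ≡ 9 · 3 · 25 · 5 ≡ 265 (mod 311).

265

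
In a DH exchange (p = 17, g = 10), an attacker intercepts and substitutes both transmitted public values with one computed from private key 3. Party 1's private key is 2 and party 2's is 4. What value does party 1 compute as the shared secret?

9

Party 1 receives an attacker's public value M = 10^3 mod 17 instead of the honest one.
10^1 ≡ 10 (mod 17)
10^2 = (10^1)^2 ≡ 10^2 = 100 ≡ 15 (mod 17)
10^3 = 10^2 · 10^1 ≡ 15 · 10 ≡ 14 (mod 17).
So M = 14. Party 1 computes K = M^2 mod 17.
14^1 ≡ 14 (mod 17)
14^2 = (14^1)^2 ≡ 14^2 = 196 ≡ 9 (mod 17)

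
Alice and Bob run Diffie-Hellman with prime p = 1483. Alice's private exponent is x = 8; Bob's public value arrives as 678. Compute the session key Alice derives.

279

Shared key K = 678^8 mod 1483.
678^1 ≡ 678 (mod 1483)
678^2 = (678^1)^2 ≡ 678^2 = 459684 ≡ 1437 (mod 1483)
678^4 = (678^2)^2 ≡ 1437^2 = 2064969 ≡ 633 (mod 1483)
678^8 = (678^4)^2 ≡ 633^2 = 400689 ≡ 279 (mod 1483)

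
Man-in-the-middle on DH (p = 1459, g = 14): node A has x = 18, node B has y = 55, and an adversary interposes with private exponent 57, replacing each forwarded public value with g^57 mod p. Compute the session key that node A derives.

Node A receives an adversary's public value M = 14^57 mod 1459 instead of the honest one.
14^1 ≡ 14 (mod 1459)
14^2 = (14^1)^2 ≡ 14^2 = 196 ≡ 196 (mod 1459)
14^4 = (14^2)^2 ≡ 196^2 = 38416 ≡ 482 (mod 1459)
14^8 = (14^4)^2 ≡ 482^2 = 232324 ≡ 343 (mod 1459)
14^16 = (14^8)^2 ≡ 343^2 = 117649 ≡ 929 (mod 1459)
14^32 = (14^16)^2 ≡ 929^2 = 863041 ≡ 772 (mod 1459)
14^57 = 14^32 · 14^16 · 14^8 · 14^1 ≡ 772 · 929 · 343 · 14 ≡ 833 (mod 1459).
So M = 833. Node A computes K = M^18 mod 1459.
833^1 ≡ 833 (mod 1459)
833^2 = (833^1)^2 ≡ 833^2 = 693889 ≡ 864 (mod 1459)
833^4 = (833^2)^2 ≡ 864^2 = 746496 ≡ 947 (mod 1459)
833^8 = (833^4)^2 ≡ 947^2 = 896809 ≡ 983 (mod 1459)
833^16 = (833^8)^2 ≡ 983^2 = 966289 ≡ 431 (mod 1459)
833^18 = 833^16 · 833^2 ≡ 431 · 864 ≡ 339 (mod 1459).

339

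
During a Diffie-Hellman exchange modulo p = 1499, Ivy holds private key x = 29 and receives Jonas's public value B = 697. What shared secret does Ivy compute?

Shared key K = 697^29 mod 1499.
697^1 ≡ 697 (mod 1499)
697^2 = (697^1)^2 ≡ 697^2 = 485809 ≡ 133 (mod 1499)
697^4 = (697^2)^2 ≡ 133^2 = 17689 ≡ 1200 (mod 1499)
697^8 = (697^4)^2 ≡ 1200^2 = 1440000 ≡ 960 (mod 1499)
697^16 = (697^8)^2 ≡ 960^2 = 921600 ≡ 1214 (mod 1499)
697^29 = 697^16 · 697^8 · 697^4 · 697^1 ≡ 1214 · 960 · 1200 · 697 ≡ 1365 (mod 1499).

1365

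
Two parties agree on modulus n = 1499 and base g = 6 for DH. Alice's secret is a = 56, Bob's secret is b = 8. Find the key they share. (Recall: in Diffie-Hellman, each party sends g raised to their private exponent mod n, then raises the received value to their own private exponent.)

1089

Bob sends B = g^b mod n = 6^8 mod 1499.
6^1 ≡ 6 (mod 1499)
6^2 = (6^1)^2 ≡ 6^2 = 36 ≡ 36 (mod 1499)
6^4 = (6^2)^2 ≡ 36^2 = 1296 ≡ 1296 (mod 1499)
6^8 = (6^4)^2 ≡ 1296^2 = 1679616 ≡ 736 (mod 1499)
So B = 736. Alice then computes K = B^a mod n = 736^56 mod 1499.
736^1 ≡ 736 (mod 1499)
736^2 = (736^1)^2 ≡ 736^2 = 541696 ≡ 557 (mod 1499)
736^4 = (736^2)^2 ≡ 557^2 = 310249 ≡ 1455 (mod 1499)
736^8 = (736^4)^2 ≡ 1455^2 = 2117025 ≡ 437 (mod 1499)
736^16 = (736^8)^2 ≡ 437^2 = 190969 ≡ 596 (mod 1499)
736^32 = (736^16)^2 ≡ 596^2 = 355216 ≡ 1452 (mod 1499)
736^56 = 736^32 · 736^16 · 736^8 ≡ 1452 · 596 · 437 ≡ 1089 (mod 1499).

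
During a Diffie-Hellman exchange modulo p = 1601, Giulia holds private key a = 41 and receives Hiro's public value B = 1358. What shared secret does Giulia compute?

Shared key K = 1358^41 mod 1601.
1358^1 ≡ 1358 (mod 1601)
1358^2 = (1358^1)^2 ≡ 1358^2 = 1844164 ≡ 1413 (mod 1601)
1358^4 = (1358^2)^2 ≡ 1413^2 = 1996569 ≡ 122 (mod 1601)
1358^8 = (1358^4)^2 ≡ 122^2 = 14884 ≡ 475 (mod 1601)
1358^16 = (1358^8)^2 ≡ 475^2 = 225625 ≡ 1485 (mod 1601)
1358^32 = (1358^16)^2 ≡ 1485^2 = 2205225 ≡ 648 (mod 1601)
1358^41 = 1358^32 · 1358^8 · 1358^1 ≡ 648 · 475 · 1358 ≡ 118 (mod 1601).

118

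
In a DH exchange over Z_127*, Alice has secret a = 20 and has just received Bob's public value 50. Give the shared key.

Shared key K = 50^20 mod 127.
50^1 ≡ 50 (mod 127)
50^2 = (50^1)^2 ≡ 50^2 = 2500 ≡ 87 (mod 127)
50^4 = (50^2)^2 ≡ 87^2 = 7569 ≡ 76 (mod 127)
50^8 = (50^4)^2 ≡ 76^2 = 5776 ≡ 61 (mod 127)
50^16 = (50^8)^2 ≡ 61^2 = 3721 ≡ 38 (mod 127)
50^20 = 50^16 · 50^4 ≡ 38 · 76 ≡ 94 (mod 127).

94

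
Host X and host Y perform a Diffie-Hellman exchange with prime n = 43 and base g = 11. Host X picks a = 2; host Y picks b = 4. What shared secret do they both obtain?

11

Host Y sends B = g^b mod n = 11^4 mod 43.
11^1 ≡ 11 (mod 43)
11^2 = (11^1)^2 ≡ 11^2 = 121 ≡ 35 (mod 43)
11^4 = (11^2)^2 ≡ 35^2 = 1225 ≡ 21 (mod 43)
So B = 21. Host X then computes K = B^a mod n = 21^2 mod 43.
21^1 ≡ 21 (mod 43)
21^2 = (21^1)^2 ≡ 21^2 = 441 ≡ 11 (mod 43)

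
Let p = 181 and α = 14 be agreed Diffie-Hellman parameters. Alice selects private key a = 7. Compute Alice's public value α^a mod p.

Public value = 14^7 mod 181.
14^1 ≡ 14 (mod 181)
14^2 = (14^1)^2 ≡ 14^2 = 196 ≡ 15 (mod 181)
14^4 = (14^2)^2 ≡ 15^2 = 225 ≡ 44 (mod 181)
14^7 = 14^4 · 14^2 · 14^1 ≡ 44 · 15 · 14 ≡ 9 (mod 181).

9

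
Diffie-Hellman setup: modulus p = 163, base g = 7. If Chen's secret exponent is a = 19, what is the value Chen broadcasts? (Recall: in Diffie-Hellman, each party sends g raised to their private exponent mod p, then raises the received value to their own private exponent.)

Public value = 7^19 mod 163.
7^1 ≡ 7 (mod 163)
7^2 = (7^1)^2 ≡ 7^2 = 49 ≡ 49 (mod 163)
7^4 = (7^2)^2 ≡ 49^2 = 2401 ≡ 119 (mod 163)
7^8 = (7^4)^2 ≡ 119^2 = 14161 ≡ 143 (mod 163)
7^16 = (7^8)^2 ≡ 143^2 = 20449 ≡ 74 (mod 163)
7^19 = 7^16 · 7^2 · 7^1 ≡ 74 · 49 · 7 ≡ 117 (mod 163).

117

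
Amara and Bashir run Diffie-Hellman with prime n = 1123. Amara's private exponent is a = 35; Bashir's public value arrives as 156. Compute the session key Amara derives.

156

Shared key K = 156^35 mod 1123.
156^1 ≡ 156 (mod 1123)
156^2 = (156^1)^2 ≡ 156^2 = 24336 ≡ 753 (mod 1123)
156^4 = (156^2)^2 ≡ 753^2 = 567009 ≡ 1017 (mod 1123)
156^8 = (156^4)^2 ≡ 1017^2 = 1034289 ≡ 6 (mod 1123)
156^16 = (156^8)^2 ≡ 6^2 = 36 ≡ 36 (mod 1123)
156^32 = (156^16)^2 ≡ 36^2 = 1296 ≡ 173 (mod 1123)
156^35 = 156^32 · 156^2 · 156^1 ≡ 173 · 753 · 156 ≡ 156 (mod 1123).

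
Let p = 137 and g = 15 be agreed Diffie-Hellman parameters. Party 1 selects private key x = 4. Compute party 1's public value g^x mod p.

72

Public value = 15^4 mod 137.
15^1 ≡ 15 (mod 137)
15^2 = (15^1)^2 ≡ 15^2 = 225 ≡ 88 (mod 137)
15^4 = (15^2)^2 ≡ 88^2 = 7744 ≡ 72 (mod 137)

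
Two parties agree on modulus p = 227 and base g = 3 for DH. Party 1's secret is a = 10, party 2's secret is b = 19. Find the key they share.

172

Party 2 sends B = g^b mod p = 3^19 mod 227.
3^1 ≡ 3 (mod 227)
3^2 = (3^1)^2 ≡ 3^2 = 9 ≡ 9 (mod 227)
3^4 = (3^2)^2 ≡ 9^2 = 81 ≡ 81 (mod 227)
3^8 = (3^4)^2 ≡ 81^2 = 6561 ≡ 205 (mod 227)
3^16 = (3^8)^2 ≡ 205^2 = 42025 ≡ 30 (mod 227)
3^19 = 3^16 · 3^2 · 3^1 ≡ 30 · 9 · 3 ≡ 129 (mod 227).
So B = 129. Party 1 then computes K = B^a mod p = 129^10 mod 227.
129^1 ≡ 129 (mod 227)
129^2 = (129^1)^2 ≡ 129^2 = 16641 ≡ 70 (mod 227)
129^4 = (129^2)^2 ≡ 70^2 = 4900 ≡ 133 (mod 227)
129^8 = (129^4)^2 ≡ 133^2 = 17689 ≡ 210 (mod 227)
129^10 = 129^8 · 129^2 ≡ 210 · 70 ≡ 172 (mod 227).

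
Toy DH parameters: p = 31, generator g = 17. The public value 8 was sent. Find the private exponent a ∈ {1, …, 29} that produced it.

Try successive powers of 17 modulo 31:
17^1 ≡ 17
17^2 ≡ 10
17^3 ≡ 15
17^4 ≡ 7
17^5 ≡ 26
17^6 ≡ 8
Found: a = 6.

6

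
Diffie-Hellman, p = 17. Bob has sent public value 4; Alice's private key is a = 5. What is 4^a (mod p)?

Shared key K = 4^5 mod 17.
4^1 ≡ 4 (mod 17)
4^2 = (4^1)^2 ≡ 4^2 = 16 ≡ 16 (mod 17)
4^4 = (4^2)^2 ≡ 16^2 = 256 ≡ 1 (mod 17)
4^5 = 4^4 · 4^1 ≡ 1 · 4 ≡ 4 (mod 17).

4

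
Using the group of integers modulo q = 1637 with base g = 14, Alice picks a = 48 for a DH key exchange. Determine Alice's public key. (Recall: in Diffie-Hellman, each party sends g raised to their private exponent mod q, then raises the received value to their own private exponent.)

1344

Public value = 14^48 (mod 1637).
14^1 ≡ 14 (mod 1637)
14^2 = (14^1)^2 ≡ 14^2 = 196 ≡ 196 (mod 1637)
14^4 = (14^2)^2 ≡ 196^2 = 38416 ≡ 765 (mod 1637)
14^8 = (14^4)^2 ≡ 765^2 = 585225 ≡ 816 (mod 1637)
14^16 = (14^8)^2 ≡ 816^2 = 665856 ≡ 1234 (mod 1637)
14^32 = (14^16)^2 ≡ 1234^2 = 1522756 ≡ 346 (mod 1637)
14^48 = 14^32 · 14^16 ≡ 346 · 1234 ≡ 1344 (mod 1637).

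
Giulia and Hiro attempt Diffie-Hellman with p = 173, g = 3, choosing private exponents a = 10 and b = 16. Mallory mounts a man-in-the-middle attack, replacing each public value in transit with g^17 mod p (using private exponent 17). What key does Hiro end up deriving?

135

Hiro receives Mallory's public value M = 3^17 mod 173 instead of the honest one.
3^1 ≡ 3 (mod 173)
3^2 = (3^1)^2 ≡ 3^2 = 9 ≡ 9 (mod 173)
3^4 = (3^2)^2 ≡ 9^2 = 81 ≡ 81 (mod 173)
3^8 = (3^4)^2 ≡ 81^2 = 6561 ≡ 160 (mod 173)
3^16 = (3^8)^2 ≡ 160^2 = 25600 ≡ 169 (mod 173)
3^17 = 3^16 · 3^1 ≡ 169 · 3 ≡ 161 (mod 173).
So M = 161. Hiro computes K = M^16 mod 173.
161^1 ≡ 161 (mod 173)
161^2 = (161^1)^2 ≡ 161^2 = 25921 ≡ 144 (mod 173)
161^4 = (161^2)^2 ≡ 144^2 = 20736 ≡ 149 (mod 173)
161^8 = (161^4)^2 ≡ 149^2 = 22201 ≡ 57 (mod 173)
161^16 = (161^8)^2 ≡ 57^2 = 3249 ≡ 135 (mod 173)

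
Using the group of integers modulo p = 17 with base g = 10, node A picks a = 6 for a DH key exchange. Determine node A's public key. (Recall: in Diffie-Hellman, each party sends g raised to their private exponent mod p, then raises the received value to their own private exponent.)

9

Public value = 10^6 mod 17.
10^1 ≡ 10 (mod 17)
10^2 = (10^1)^2 ≡ 10^2 = 100 ≡ 15 (mod 17)
10^4 = (10^2)^2 ≡ 15^2 = 225 ≡ 4 (mod 17)
10^6 = 10^4 · 10^2 ≡ 4 · 15 ≡ 9 (mod 17).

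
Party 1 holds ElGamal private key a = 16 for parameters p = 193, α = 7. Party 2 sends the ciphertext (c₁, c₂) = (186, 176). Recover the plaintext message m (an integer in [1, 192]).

116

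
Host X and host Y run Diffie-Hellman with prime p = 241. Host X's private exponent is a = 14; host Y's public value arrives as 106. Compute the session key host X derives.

154

Shared key K = 106^14 mod 241.
106^1 ≡ 106 (mod 241)
106^2 = (106^1)^2 ≡ 106^2 = 11236 ≡ 150 (mod 241)
106^4 = (106^2)^2 ≡ 150^2 = 22500 ≡ 87 (mod 241)
106^8 = (106^4)^2 ≡ 87^2 = 7569 ≡ 98 (mod 241)
106^14 = 106^8 · 106^4 · 106^2 ≡ 98 · 87 · 150 ≡ 154 (mod 241).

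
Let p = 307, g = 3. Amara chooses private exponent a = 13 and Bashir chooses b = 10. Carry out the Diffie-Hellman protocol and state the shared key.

299

Amara sends A = g^a mod p = 3^13 mod 307.
3^1 ≡ 3 (mod 307)
3^2 = (3^1)^2 ≡ 3^2 = 9 ≡ 9 (mod 307)
3^4 = (3^2)^2 ≡ 9^2 = 81 ≡ 81 (mod 307)
3^8 = (3^4)^2 ≡ 81^2 = 6561 ≡ 114 (mod 307)
3^13 = 3^8 · 3^4 · 3^1 ≡ 114 · 81 · 3 ≡ 72 (mod 307).
So A = 72. Bashir then computes K = A^b mod p = 72^10 mod 307.
72^1 ≡ 72 (mod 307)
72^2 = (72^1)^2 ≡ 72^2 = 5184 ≡ 272 (mod 307)
72^4 = (72^2)^2 ≡ 272^2 = 73984 ≡ 304 (mod 307)
72^8 = (72^4)^2 ≡ 304^2 = 92416 ≡ 9 (mod 307)
72^10 = 72^8 · 72^2 ≡ 9 · 272 ≡ 299 (mod 307).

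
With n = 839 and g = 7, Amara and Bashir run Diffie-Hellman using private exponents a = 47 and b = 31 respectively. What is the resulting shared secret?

Bashir sends B = g^b mod n = 7^31 mod 839.
7^1 ≡ 7 (mod 839)
7^2 = (7^1)^2 ≡ 7^2 = 49 ≡ 49 (mod 839)
7^4 = (7^2)^2 ≡ 49^2 = 2401 ≡ 723 (mod 839)
7^8 = (7^4)^2 ≡ 723^2 = 522729 ≡ 32 (mod 839)
7^16 = (7^8)^2 ≡ 32^2 = 1024 ≡ 185 (mod 839)
7^31 = 7^16 · 7^8 · 7^4 · 7^2 · 7^1 ≡ 185 · 32 · 723 · 49 · 7 ≡ 95 (mod 839).
So B = 95. Amara then computes K = B^a mod n = 95^47 mod 839.
95^1 ≡ 95 (mod 839)
95^2 = (95^1)^2 ≡ 95^2 = 9025 ≡ 635 (mod 839)
95^4 = (95^2)^2 ≡ 635^2 = 403225 ≡ 505 (mod 839)
95^8 = (95^4)^2 ≡ 505^2 = 255025 ≡ 808 (mod 839)
95^16 = (95^8)^2 ≡ 808^2 = 652864 ≡ 122 (mod 839)
95^32 = (95^16)^2 ≡ 122^2 = 14884 ≡ 621 (mod 839)
95^47 = 95^32 · 95^8 · 95^4 · 95^2 · 95^1 ≡ 621 · 808 · 505 · 635 · 95 ≡ 771 (mod 839).

771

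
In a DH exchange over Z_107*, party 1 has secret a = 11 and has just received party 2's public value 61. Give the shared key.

16

Shared key K = 61^11 mod 107.
61^1 ≡ 61 (mod 107)
61^2 = (61^1)^2 ≡ 61^2 = 3721 ≡ 83 (mod 107)
61^4 = (61^2)^2 ≡ 83^2 = 6889 ≡ 41 (mod 107)
61^8 = (61^4)^2 ≡ 41^2 = 1681 ≡ 76 (mod 107)
61^11 = 61^8 · 61^2 · 61^1 ≡ 76 · 83 · 61 ≡ 16 (mod 107).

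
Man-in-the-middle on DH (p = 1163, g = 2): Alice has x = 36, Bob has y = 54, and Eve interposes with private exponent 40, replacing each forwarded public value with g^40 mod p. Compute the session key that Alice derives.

126

Alice receives Eve's public value M = 2^40 mod 1163 instead of the honest one.
2^1 ≡ 2 (mod 1163)
2^2 = (2^1)^2 ≡ 2^2 = 4 ≡ 4 (mod 1163)
2^4 = (2^2)^2 ≡ 4^2 = 16 ≡ 16 (mod 1163)
2^8 = (2^4)^2 ≡ 16^2 = 256 ≡ 256 (mod 1163)
2^16 = (2^8)^2 ≡ 256^2 = 65536 ≡ 408 (mod 1163)
2^32 = (2^16)^2 ≡ 408^2 = 166464 ≡ 155 (mod 1163)
2^40 = 2^32 · 2^8 ≡ 155 · 256 ≡ 138 (mod 1163).
So M = 138. Alice computes K = M^36 mod 1163.
138^1 ≡ 138 (mod 1163)
138^2 = (138^1)^2 ≡ 138^2 = 19044 ≡ 436 (mod 1163)
138^4 = (138^2)^2 ≡ 436^2 = 190096 ≡ 527 (mod 1163)
138^8 = (138^4)^2 ≡ 527^2 = 277729 ≡ 935 (mod 1163)
138^16 = (138^8)^2 ≡ 935^2 = 874225 ≡ 812 (mod 1163)
138^32 = (138^16)^2 ≡ 812^2 = 659344 ≡ 1086 (mod 1163)
138^36 = 138^32 · 138^4 ≡ 1086 · 527 ≡ 126 (mod 1163).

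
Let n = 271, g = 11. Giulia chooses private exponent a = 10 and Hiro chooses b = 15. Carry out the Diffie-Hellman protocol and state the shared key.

169

Hiro sends B = g^b mod n = 11^15 mod 271.
11^1 ≡ 11 (mod 271)
11^2 = (11^1)^2 ≡ 11^2 = 121 ≡ 121 (mod 271)
11^4 = (11^2)^2 ≡ 121^2 = 14641 ≡ 7 (mod 271)
11^8 = (11^4)^2 ≡ 7^2 = 49 ≡ 49 (mod 271)
11^15 = 11^8 · 11^4 · 11^2 · 11^1 ≡ 49 · 7 · 121 · 11 ≡ 169 (mod 271).
So B = 169. Giulia then computes K = B^a mod n = 169^10 mod 271.
169^1 ≡ 169 (mod 271)
169^2 = (169^1)^2 ≡ 169^2 = 28561 ≡ 106 (mod 271)
169^4 = (169^2)^2 ≡ 106^2 = 11236 ≡ 125 (mod 271)
169^8 = (169^4)^2 ≡ 125^2 = 15625 ≡ 178 (mod 271)
169^10 = 169^8 · 169^2 ≡ 178 · 106 ≡ 169 (mod 271).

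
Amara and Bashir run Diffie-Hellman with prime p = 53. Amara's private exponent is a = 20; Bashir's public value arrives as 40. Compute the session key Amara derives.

15

Shared key K = 40^20 mod 53.
40^1 ≡ 40 (mod 53)
40^2 = (40^1)^2 ≡ 40^2 = 1600 ≡ 10 (mod 53)
40^4 = (40^2)^2 ≡ 10^2 = 100 ≡ 47 (mod 53)
40^8 = (40^4)^2 ≡ 47^2 = 2209 ≡ 36 (mod 53)
40^16 = (40^8)^2 ≡ 36^2 = 1296 ≡ 24 (mod 53)
40^20 = 40^16 · 40^4 ≡ 24 · 47 ≡ 15 (mod 53).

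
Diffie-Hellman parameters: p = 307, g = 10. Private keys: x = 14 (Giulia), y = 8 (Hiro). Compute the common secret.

233

Hiro sends B = g^y mod p = 10^8 mod 307.
10^1 ≡ 10 (mod 307)
10^2 = (10^1)^2 ≡ 10^2 = 100 ≡ 100 (mod 307)
10^4 = (10^2)^2 ≡ 100^2 = 10000 ≡ 176 (mod 307)
10^8 = (10^4)^2 ≡ 176^2 = 30976 ≡ 276 (mod 307)
So B = 276. Giulia then computes K = B^x mod p = 276^14 mod 307.
276^1 ≡ 276 (mod 307)
276^2 = (276^1)^2 ≡ 276^2 = 76176 ≡ 40 (mod 307)
276^4 = (276^2)^2 ≡ 40^2 = 1600 ≡ 65 (mod 307)
276^8 = (276^4)^2 ≡ 65^2 = 4225 ≡ 234 (mod 307)
276^14 = 276^8 · 276^4 · 276^2 ≡ 234 · 65 · 40 ≡ 233 (mod 307).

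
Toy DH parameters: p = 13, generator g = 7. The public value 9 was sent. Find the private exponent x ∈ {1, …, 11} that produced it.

Try successive powers of 7 modulo 13:
7^1 ≡ 7
7^2 ≡ 10
7^3 ≡ 5
7^4 ≡ 9
Found: x = 4.

4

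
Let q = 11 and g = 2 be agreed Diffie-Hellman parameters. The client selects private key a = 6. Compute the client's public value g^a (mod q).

9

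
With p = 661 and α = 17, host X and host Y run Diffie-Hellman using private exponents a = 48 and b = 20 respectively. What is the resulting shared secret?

220

Host X sends A = α^a mod p = 17^48 mod 661.
17^1 ≡ 17 (mod 661)
17^2 = (17^1)^2 ≡ 17^2 = 289 ≡ 289 (mod 661)
17^4 = (17^2)^2 ≡ 289^2 = 83521 ≡ 235 (mod 661)
17^8 = (17^4)^2 ≡ 235^2 = 55225 ≡ 362 (mod 661)
17^16 = (17^8)^2 ≡ 362^2 = 131044 ≡ 166 (mod 661)
17^32 = (17^16)^2 ≡ 166^2 = 27556 ≡ 455 (mod 661)
17^48 = 17^32 · 17^16 ≡ 455 · 166 ≡ 176 (mod 661).
So A = 176. Host Y then computes K = A^b mod p = 176^20 mod 661.
176^1 ≡ 176 (mod 661)
176^2 = (176^1)^2 ≡ 176^2 = 30976 ≡ 570 (mod 661)
176^4 = (176^2)^2 ≡ 570^2 = 324900 ≡ 349 (mod 661)
176^8 = (176^4)^2 ≡ 349^2 = 121801 ≡ 177 (mod 661)
176^16 = (176^8)^2 ≡ 177^2 = 31329 ≡ 262 (mod 661)
176^20 = 176^16 · 176^4 ≡ 262 · 349 ≡ 220 (mod 661).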